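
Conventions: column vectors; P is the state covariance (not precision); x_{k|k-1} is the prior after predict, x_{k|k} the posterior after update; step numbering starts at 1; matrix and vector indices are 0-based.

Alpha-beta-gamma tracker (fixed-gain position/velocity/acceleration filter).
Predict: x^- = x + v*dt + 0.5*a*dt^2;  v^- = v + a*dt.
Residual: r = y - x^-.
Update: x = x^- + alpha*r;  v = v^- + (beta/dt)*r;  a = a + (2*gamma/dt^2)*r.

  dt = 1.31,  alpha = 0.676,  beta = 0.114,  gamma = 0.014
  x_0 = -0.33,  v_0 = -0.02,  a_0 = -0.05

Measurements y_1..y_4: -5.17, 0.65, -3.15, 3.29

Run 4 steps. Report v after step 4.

v_post = 0.0185

step 1: x_pred=-0.3991  r=-4.7709  x^+=-3.6242  v^+=-0.5007  a^+=-0.1278
step 2: x_pred=-4.3898  r=5.0398  x^+=-0.9829  v^+=-0.2296  a^+=-0.0456
step 3: x_pred=-1.3228  r=-1.8272  x^+=-2.5580  v^+=-0.4483  a^+=-0.0754
step 4: x_pred=-3.2100  r=6.5000  x^+=1.1840  v^+=0.0185  a^+=0.0306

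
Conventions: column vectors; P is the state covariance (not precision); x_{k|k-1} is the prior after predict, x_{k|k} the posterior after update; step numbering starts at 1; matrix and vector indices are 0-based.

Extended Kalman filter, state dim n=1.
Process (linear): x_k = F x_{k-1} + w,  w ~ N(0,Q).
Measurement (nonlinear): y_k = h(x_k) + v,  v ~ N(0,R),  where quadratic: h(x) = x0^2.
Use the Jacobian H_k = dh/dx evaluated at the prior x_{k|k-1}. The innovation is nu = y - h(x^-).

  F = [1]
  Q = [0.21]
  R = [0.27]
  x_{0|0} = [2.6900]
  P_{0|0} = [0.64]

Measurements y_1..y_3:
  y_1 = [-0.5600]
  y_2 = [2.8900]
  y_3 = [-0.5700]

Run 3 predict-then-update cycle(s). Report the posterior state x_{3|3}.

step 1: x^-=[2.6900]  P^-=[0.8500]  H_jac=[5.3800]  S=[24.8727]  K=[0.1839]  nu=[-7.7961]  x^+=[1.2566]  P^+=[0.0092]
step 2: x^-=[1.2566]  P^-=[0.2192]  H_jac=[2.5133]  S=[1.6548]  K=[0.3330]  nu=[1.3109]  x^+=[1.6931]  P^+=[0.0358]
step 3: x^-=[1.6931]  P^-=[0.2458]  H_jac=[3.3862]  S=[3.0881]  K=[0.2695]  nu=[-3.4366]  x^+=[0.7670]  P^+=[0.0215]

x_post = [0.7670]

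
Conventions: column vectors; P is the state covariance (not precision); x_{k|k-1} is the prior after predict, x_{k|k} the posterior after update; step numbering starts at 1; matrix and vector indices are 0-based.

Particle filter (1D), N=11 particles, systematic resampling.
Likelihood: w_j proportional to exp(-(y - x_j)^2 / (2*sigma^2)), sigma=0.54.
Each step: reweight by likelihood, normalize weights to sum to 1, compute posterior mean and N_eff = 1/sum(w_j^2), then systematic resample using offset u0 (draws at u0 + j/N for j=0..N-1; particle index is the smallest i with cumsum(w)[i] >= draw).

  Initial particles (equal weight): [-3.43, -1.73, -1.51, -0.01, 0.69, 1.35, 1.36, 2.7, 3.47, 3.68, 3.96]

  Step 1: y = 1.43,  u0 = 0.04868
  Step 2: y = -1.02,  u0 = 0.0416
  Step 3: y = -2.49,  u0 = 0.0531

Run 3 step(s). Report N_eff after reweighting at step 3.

N_eff = 11.0000

step 1: w=[0.0000, 0.0000, 0.0000, 0.0116, 0.1587, 0.4014, 0.4024, 0.0255, 0.0003, 0.0001, 0.0000]  mean=1.2689  Neff=2.8653  idx=[4, 4, 5, 5, 5, 5, 6, 6, 6, 6, 6]
step 2: w=[0.4796, 0.4796, 0.0047, 0.0047, 0.0047, 0.0047, 0.0044, 0.0044, 0.0044, 0.0044, 0.0044]  mean=0.7171  Neff=2.1728  idx=[0, 0, 0, 0, 0, 1, 1, 1, 1, 1, 1]
step 3: w=[0.0909, 0.0909, 0.0909, 0.0909, 0.0909, 0.0909, 0.0909, 0.0909, 0.0909, 0.0909, 0.0909]  mean=0.6900  Neff=11.0000  idx=[0, 1, 2, 3, 4, 5, 6, 7, 8, 9, 10]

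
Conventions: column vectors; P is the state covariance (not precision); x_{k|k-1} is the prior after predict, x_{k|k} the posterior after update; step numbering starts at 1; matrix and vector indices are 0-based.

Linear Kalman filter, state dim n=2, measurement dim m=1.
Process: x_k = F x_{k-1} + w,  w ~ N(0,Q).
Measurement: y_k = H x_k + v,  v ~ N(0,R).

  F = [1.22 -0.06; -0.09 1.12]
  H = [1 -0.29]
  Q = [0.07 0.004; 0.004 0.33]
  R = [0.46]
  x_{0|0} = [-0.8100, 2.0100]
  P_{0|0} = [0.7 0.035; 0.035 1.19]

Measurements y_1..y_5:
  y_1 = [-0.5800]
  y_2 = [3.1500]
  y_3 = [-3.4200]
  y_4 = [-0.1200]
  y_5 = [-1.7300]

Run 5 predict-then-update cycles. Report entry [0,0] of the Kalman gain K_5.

step 1: x^-=[-1.1088, 2.3241]  P^-=[1.1110 -0.1048; -0.1048 1.8214]  S=[1.7850]  K=[0.6395; -0.3546]  nu=[1.2028]  x^+=[-0.3397, 1.8976]  P^+=[0.3811 0.3000; 0.3000 1.5969]
step 2: x^-=[-0.5282, 2.1558]  P^-=[0.5991 0.2663; 0.2663 2.2757]  S=[1.0960]  K=[0.4762; -0.3591]  nu=[4.3034]  x^+=[1.5209, 0.6103]  P^+=[0.3506 0.4538; 0.4538 2.1344]
step 3: x^-=[1.8188, 0.5467]  P^-=[0.5331 0.4445; 0.4445 2.9187]  S=[0.9807]  K=[0.4121; -0.4098]  nu=[-5.0803]  x^+=[-0.2749, 2.6284]  P^+=[0.3665 0.6102; 0.6102 2.7540]
step 4: x^-=[-0.4931, 2.9686]  P^-=[0.5361 0.6157; 0.6157 3.6646]  S=[0.9472]  K=[0.3775; -0.4719]  nu=[1.2340]  x^+=[-0.0273, 2.3862]  P^+=[0.4011 0.7845; 0.7845 3.4536]
step 5: x^-=[-0.1765, 2.6750]  P^-=[0.5647 0.8040; 0.8040 4.5074]  S=[0.9374]  K=[0.3536; -0.5367]  nu=[-0.7778]  x^+=[-0.4515, 3.0925]  P^+=[0.4474 0.9819; 0.9819 4.2373]

K[0,0] = 0.3536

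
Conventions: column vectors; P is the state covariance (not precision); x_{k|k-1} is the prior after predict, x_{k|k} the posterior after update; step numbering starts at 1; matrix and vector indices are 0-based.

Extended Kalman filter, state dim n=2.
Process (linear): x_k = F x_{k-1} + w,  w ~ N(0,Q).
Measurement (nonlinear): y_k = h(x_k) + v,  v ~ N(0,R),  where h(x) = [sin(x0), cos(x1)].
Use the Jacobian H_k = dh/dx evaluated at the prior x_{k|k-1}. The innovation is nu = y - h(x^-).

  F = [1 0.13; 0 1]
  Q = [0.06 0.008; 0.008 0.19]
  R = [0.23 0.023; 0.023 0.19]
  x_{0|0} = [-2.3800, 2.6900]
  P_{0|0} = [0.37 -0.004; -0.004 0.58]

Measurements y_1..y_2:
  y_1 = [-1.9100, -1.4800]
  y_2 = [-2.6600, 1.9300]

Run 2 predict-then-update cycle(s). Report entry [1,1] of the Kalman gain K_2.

K[1,1] = 0.3483

step 1: x^-=[-2.0303, 2.6900]  P^-=[0.4388 0.0794; 0.0794 0.7700]  H_jac=[-0.4435 0.0000; 0.0000 -0.4364]  S=[0.3163 0.0384; 0.0384 0.3366]  K=[-0.6112 -0.0333; 0.0099 -0.9993]  nu=[-1.0137, -0.5802]  x^+=[-1.3914, 3.2598]  P^+=[0.3187 0.0467; 0.0467 0.4346]
step 2: x^-=[-0.9677, 3.2598]  P^-=[0.3982 0.1112; 0.1112 0.6246]  H_jac=[0.5672 0.0000; 0.0000 0.1180]  S=[0.3581 0.0304; 0.0304 0.1987]  K=[0.6333 -0.0310; 0.1465 0.3483]  nu=[-1.8364, 2.9230]  x^+=[-2.2214, 4.0089]  P^+=[0.2555 0.0735; 0.0735 0.5897]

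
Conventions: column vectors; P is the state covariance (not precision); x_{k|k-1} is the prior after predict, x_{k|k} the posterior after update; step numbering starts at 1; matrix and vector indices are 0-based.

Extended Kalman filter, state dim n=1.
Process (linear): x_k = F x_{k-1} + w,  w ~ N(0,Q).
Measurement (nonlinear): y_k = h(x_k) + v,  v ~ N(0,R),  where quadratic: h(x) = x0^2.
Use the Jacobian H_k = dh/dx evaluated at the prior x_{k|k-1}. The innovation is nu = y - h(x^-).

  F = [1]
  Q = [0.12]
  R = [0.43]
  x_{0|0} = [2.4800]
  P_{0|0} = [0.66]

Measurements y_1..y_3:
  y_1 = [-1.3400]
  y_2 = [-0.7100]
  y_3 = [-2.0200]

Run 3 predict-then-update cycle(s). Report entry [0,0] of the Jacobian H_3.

step 1: x^-=[2.4800]  P^-=[0.7800]  H_jac=[4.9600]  S=[19.6192]  K=[0.1972]  nu=[-7.4904]  x^+=[1.0029]  P^+=[0.0171]
step 2: x^-=[1.0029]  P^-=[0.1371]  H_jac=[2.0059]  S=[0.9816]  K=[0.2801]  nu=[-1.7159]  x^+=[0.5222]  P^+=[0.0601]
step 3: x^-=[0.5222]  P^-=[0.1801]  H_jac=[1.0445]  S=[0.6264]  K=[0.3002]  nu=[-2.2927]  x^+=[-0.1661]  P^+=[0.1236]

H_jac[0,0] = 1.0445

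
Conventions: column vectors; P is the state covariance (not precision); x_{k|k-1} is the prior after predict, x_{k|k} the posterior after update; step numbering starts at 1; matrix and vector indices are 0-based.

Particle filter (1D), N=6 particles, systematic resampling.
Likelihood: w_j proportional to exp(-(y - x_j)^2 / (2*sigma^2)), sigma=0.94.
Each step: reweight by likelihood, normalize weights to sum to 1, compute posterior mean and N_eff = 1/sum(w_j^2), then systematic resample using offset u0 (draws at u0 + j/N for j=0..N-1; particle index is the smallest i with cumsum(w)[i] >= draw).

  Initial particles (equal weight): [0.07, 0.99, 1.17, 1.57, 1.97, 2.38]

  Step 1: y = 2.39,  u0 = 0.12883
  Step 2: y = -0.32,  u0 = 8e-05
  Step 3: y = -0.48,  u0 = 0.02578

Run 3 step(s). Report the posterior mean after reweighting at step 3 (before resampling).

step 1: w=[0.0140, 0.0971, 0.1268, 0.2012, 0.2664, 0.2944]  mean=1.7870  Neff=4.4670  idx=[2, 3, 4, 4, 5, 5]
step 2: w=[0.5154, 0.2398, 0.0931, 0.0931, 0.0293, 0.0293]  mean=1.4857  Neff=2.9219  idx=[0, 0, 0, 0, 1, 2]
step 3: w=[0.2179, 0.2179, 0.2179, 0.2179, 0.0943, 0.0341]  mean=1.2350  Neff=5.0002  idx=[0, 0, 1, 2, 3, 3]

post_mean = 1.2350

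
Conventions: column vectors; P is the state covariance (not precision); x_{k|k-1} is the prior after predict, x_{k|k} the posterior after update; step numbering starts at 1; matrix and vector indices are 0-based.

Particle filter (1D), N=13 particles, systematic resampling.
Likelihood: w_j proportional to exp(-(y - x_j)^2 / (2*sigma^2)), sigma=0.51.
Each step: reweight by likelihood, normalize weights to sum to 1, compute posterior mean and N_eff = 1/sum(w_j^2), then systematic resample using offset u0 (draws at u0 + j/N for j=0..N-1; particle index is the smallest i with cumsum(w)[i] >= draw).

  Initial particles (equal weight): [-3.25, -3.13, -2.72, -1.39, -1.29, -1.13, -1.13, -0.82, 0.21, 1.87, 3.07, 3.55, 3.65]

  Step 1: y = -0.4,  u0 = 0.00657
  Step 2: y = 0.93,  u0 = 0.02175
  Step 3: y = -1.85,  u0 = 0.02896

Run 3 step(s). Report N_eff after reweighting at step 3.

N_eff = 13.0000

step 1: w=[0.0000, 0.0000, 0.0000, 0.0664, 0.0953, 0.1568, 0.1568, 0.3111, 0.2136, 0.0000, 0.0000, 0.0000, 0.0000]  mean=-0.7798  Neff=4.8761  idx=[3, 4, 4, 5, 5, 6, 6, 7, 7, 7, 7, 8, 8]
step 2: w=[0.0000, 0.0001, 0.0001, 0.0004, 0.0004, 0.0004, 0.0004, 0.0037, 0.0037, 0.0037, 0.0037, 0.4917, 0.4917]  mean=0.1924  Neff=2.0677  idx=[11, 11, 11, 11, 11, 11, 11, 12, 12, 12, 12, 12, 12]
step 3: w=[0.0769, 0.0769, 0.0769, 0.0769, 0.0769, 0.0769, 0.0769, 0.0769, 0.0769, 0.0769, 0.0769, 0.0769, 0.0769]  mean=0.2100  Neff=13.0000  idx=[0, 1, 2, 3, 4, 5, 6, 7, 8, 9, 10, 11, 12]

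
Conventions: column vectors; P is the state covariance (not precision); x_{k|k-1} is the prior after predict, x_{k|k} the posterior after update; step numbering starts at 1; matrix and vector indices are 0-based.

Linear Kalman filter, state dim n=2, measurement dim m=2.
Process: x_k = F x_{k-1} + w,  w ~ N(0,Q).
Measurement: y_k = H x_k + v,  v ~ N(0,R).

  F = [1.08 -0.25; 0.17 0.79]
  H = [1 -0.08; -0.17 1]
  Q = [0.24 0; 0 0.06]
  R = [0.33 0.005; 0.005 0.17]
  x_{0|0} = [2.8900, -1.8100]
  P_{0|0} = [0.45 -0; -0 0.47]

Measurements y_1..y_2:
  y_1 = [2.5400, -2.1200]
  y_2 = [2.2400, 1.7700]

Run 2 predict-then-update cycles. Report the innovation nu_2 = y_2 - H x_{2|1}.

step 1: x^-=[3.5737, -0.9386]  P^-=[0.7943 -0.0102; -0.0102 0.3663]  S=[1.1282 -0.1697; -0.1697 0.5628]  K=[0.6975 -0.0478; 0.0663 0.6740]  nu=[-1.1088, -0.5739]  x^+=[2.8277, -1.3990]  P^+=[0.2327 0.0349; 0.0349 0.1209]
step 2: x^-=[3.4037, -0.6245]  P^-=[0.5002 0.0472; 0.0472 0.1515]  S=[0.8236 -0.0443; -0.0443 0.3199]  K=[0.6008 -0.0350; 0.0672 0.4579]  nu=[-1.2136, 2.9731]  x^+=[2.5703, 0.6552]  P^+=[0.2006 0.0311; 0.0311 0.0835]

innov = [-1.2136, 2.9731]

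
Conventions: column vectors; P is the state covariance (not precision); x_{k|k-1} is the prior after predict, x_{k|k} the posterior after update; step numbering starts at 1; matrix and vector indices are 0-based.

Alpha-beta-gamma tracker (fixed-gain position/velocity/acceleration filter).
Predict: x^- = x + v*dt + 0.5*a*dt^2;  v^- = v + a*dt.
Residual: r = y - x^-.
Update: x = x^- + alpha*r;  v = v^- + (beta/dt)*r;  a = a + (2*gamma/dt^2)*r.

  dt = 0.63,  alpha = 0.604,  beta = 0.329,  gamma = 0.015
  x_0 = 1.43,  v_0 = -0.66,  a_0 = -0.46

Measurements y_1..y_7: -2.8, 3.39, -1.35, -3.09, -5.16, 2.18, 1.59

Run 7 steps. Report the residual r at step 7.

resid = 2.3222

step 1: x_pred=0.9229  r=-3.7229  x^+=-1.3257  v^+=-2.8940  a^+=-0.7414
step 2: x_pred=-3.2961  r=6.6861  x^+=0.7423  v^+=0.1305  a^+=-0.2360
step 3: x_pred=0.7777  r=-2.1277  x^+=-0.5074  v^+=-1.1293  a^+=-0.3969
step 4: x_pred=-1.2976  r=-1.7924  x^+=-2.3802  v^+=-2.3153  a^+=-0.5323
step 5: x_pred=-3.9445  r=-1.2155  x^+=-4.6787  v^+=-3.2854  a^+=-0.6242
step 6: x_pred=-6.8724  r=9.0524  x^+=-1.4047  v^+=1.0487  a^+=0.0600
step 7: x_pred=-0.7322  r=2.3222  x^+=0.6704  v^+=2.2992  a^+=0.2356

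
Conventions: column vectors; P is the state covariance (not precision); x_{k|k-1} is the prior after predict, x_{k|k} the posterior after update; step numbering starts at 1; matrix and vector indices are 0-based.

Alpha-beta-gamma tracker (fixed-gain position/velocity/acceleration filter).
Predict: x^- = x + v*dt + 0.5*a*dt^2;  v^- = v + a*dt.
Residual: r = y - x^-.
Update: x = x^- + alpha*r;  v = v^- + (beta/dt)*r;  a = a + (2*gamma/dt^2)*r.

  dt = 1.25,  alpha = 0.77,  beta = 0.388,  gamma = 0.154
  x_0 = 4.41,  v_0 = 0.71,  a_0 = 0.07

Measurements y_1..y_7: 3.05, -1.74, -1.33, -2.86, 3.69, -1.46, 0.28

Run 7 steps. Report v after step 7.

step 1: x_pred=5.3522  r=-2.3022  x^+=3.5795  v^+=0.0829  a^+=-0.3838
step 2: x_pred=3.3833  r=-5.1233  x^+=-0.5616  v^+=-1.9871  a^+=-1.3937
step 3: x_pred=-4.1344  r=2.8044  x^+=-1.9750  v^+=-2.8588  a^+=-0.8409
step 4: x_pred=-6.2054  r=3.3454  x^+=-3.6295  v^+=-2.8715  a^+=-0.1815
step 5: x_pred=-7.3606  r=11.0506  x^+=1.1484  v^+=0.3318  a^+=1.9968
step 6: x_pred=3.1231  r=-4.5831  x^+=-0.4059  v^+=1.4052  a^+=1.0934
step 7: x_pred=2.2049  r=-1.9249  x^+=0.7227  v^+=2.1745  a^+=0.7140

v_post = 2.1745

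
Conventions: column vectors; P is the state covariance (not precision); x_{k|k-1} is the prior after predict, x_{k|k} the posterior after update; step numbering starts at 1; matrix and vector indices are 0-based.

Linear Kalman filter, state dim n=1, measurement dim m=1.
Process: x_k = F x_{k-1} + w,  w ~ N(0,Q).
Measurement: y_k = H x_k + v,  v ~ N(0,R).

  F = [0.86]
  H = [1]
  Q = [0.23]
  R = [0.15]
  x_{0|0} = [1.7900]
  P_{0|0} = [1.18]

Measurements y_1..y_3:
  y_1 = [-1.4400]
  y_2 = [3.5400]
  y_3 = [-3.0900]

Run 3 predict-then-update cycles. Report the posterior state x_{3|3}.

x_post = [-1.4697]

step 1: x^-=[1.5394]  P^-=[1.1027]  S=[1.2527]  K=[0.8803]  nu=[-2.9794]  x^+=[-1.0833]  P^+=[0.1320]
step 2: x^-=[-0.9316]  P^-=[0.3277]  S=[0.4777]  K=[0.6860]  nu=[4.4716]  x^+=[2.1358]  P^+=[0.1029]
step 3: x^-=[1.8368]  P^-=[0.3061]  S=[0.4561]  K=[0.6711]  nu=[-4.9268]  x^+=[-1.4697]  P^+=[0.1007]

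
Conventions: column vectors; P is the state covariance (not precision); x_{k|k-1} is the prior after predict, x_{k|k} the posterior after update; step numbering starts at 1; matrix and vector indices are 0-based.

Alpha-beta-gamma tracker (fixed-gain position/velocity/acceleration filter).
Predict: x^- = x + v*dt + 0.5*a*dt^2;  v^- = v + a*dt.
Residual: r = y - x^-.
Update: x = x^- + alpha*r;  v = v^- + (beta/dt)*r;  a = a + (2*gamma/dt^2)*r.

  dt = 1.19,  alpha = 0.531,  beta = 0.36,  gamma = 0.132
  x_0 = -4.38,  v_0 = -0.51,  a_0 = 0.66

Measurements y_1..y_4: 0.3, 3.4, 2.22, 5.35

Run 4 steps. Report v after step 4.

step 1: x_pred=-4.5196  r=4.8196  x^+=-1.9604  v^+=1.7334  a^+=1.5585
step 2: x_pred=1.2059  r=2.1941  x^+=2.3710  v^+=4.2518  a^+=1.9675
step 3: x_pred=8.8237  r=-6.6037  x^+=5.3172  v^+=4.5954  a^+=0.7364
step 4: x_pred=11.3071  r=-5.9571  x^+=8.1439  v^+=3.6696  a^+=-0.3741

v_post = 3.6696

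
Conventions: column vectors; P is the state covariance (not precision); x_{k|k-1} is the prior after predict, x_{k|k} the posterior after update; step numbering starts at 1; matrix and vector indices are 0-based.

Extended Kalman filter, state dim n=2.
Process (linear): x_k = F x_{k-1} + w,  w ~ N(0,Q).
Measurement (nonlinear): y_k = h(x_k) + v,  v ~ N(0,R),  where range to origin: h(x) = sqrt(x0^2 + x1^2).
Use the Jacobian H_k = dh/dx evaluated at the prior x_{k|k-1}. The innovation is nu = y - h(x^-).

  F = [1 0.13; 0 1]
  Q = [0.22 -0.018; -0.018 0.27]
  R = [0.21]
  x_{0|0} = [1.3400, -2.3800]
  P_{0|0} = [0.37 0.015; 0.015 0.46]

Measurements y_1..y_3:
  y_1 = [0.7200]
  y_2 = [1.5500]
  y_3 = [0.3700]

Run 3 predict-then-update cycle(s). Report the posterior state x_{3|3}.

step 1: x^-=[1.0306, -2.3800]  P^-=[0.6017 0.0568; 0.0568 0.7300]  H_jac=[0.3974 -0.9177]  S=[0.8783]  K=[0.2129; -0.7370]  nu=[-1.8736]  x^+=[0.6318, -0.9992]  P^+=[0.5619 0.1946; 0.1946 0.2529]
step 2: x^-=[0.5019, -0.9992]  P^-=[0.8367 0.2095; 0.2095 0.5229]  H_jac=[0.4489 -0.8936]  S=[0.6281]  K=[0.2999; -0.5943]  nu=[0.4319]  x^+=[0.6314, -1.2558]  P^+=[0.7802 0.3214; 0.3214 0.3011]
step 3: x^-=[0.4682, -1.2558]  P^-=[1.0889 0.3426; 0.3426 0.5711]  H_jac=[0.3493 -0.9370]  S=[0.6200]  K=[0.0958; -0.6701]  nu=[-0.9702]  x^+=[0.3753, -0.6057]  P^+=[1.0832 0.3824; 0.3824 0.2927]

x_post = [0.3753, -0.6057]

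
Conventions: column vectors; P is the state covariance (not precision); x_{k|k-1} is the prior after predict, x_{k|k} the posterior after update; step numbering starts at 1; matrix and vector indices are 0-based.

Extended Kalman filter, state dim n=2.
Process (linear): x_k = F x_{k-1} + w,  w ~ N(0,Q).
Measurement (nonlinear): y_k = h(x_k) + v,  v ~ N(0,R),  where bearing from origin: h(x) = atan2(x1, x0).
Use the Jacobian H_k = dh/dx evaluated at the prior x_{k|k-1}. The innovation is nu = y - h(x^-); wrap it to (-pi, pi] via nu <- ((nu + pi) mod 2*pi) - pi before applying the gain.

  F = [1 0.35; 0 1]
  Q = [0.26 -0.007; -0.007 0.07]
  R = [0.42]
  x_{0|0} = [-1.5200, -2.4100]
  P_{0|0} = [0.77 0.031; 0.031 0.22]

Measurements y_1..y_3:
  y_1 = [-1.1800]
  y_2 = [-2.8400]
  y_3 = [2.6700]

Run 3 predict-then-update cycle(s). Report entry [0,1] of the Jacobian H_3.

step 1: x^-=[-2.3635, -2.4100]  P^-=[1.0787 0.1010; 0.1010 0.2900]  H_jac=[0.2115 -0.2074]  S=[0.4719]  K=[0.4391; -0.0822]  nu=[1.1665]  x^+=[-1.8513, -2.5059]  P^+=[0.9877 0.1180; 0.1180 0.2868]
step 2: x^-=[-2.7284, -2.5059]  P^-=[1.3654 0.2114; 0.2114 0.3568]  H_jac=[0.1826 -0.1988]  S=[0.4643]  K=[0.4465; -0.0696]  nu=[-0.4413]  x^+=[-2.9254, -2.4752]  P^+=[1.2729 0.2259; 0.2259 0.3546]
step 3: x^-=[-3.7917, -2.4752]  P^-=[1.7344 0.3429; 0.3429 0.4246]  H_jac=[0.1207 -0.1849]  S=[0.4445]  K=[0.3284; -0.0835]  nu=[-1.0499]  x^+=[-4.1365, -2.3875]  P^+=[1.6865 0.3551; 0.3551 0.4215]

H_jac[0,1] = -0.1849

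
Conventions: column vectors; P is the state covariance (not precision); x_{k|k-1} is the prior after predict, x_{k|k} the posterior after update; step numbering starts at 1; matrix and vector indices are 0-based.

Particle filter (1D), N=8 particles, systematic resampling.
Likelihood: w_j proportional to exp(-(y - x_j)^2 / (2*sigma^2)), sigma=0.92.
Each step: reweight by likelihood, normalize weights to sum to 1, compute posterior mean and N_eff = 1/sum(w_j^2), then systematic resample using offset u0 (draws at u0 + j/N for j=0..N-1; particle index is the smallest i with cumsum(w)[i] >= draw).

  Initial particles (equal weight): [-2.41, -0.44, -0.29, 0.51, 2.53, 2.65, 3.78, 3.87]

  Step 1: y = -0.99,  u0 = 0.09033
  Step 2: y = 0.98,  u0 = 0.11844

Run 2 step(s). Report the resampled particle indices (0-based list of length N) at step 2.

resampled_idx = [2, 3, 4, 5, 6, 7, 7, 7]

step 1: w=[0.1410, 0.3882, 0.3475, 0.1229, 0.0003, 0.0002, 0.0000, 0.0000]  mean=-0.5475  Neff=3.2639  idx=[0, 1, 1, 1, 2, 2, 2, 3]
step 2: w=[0.0004, 0.1031, 0.1031, 0.1031, 0.1308, 0.1308, 0.1308, 0.2978]  mean=-0.0990  Neff=5.8165  idx=[2, 3, 4, 5, 6, 7, 7, 7]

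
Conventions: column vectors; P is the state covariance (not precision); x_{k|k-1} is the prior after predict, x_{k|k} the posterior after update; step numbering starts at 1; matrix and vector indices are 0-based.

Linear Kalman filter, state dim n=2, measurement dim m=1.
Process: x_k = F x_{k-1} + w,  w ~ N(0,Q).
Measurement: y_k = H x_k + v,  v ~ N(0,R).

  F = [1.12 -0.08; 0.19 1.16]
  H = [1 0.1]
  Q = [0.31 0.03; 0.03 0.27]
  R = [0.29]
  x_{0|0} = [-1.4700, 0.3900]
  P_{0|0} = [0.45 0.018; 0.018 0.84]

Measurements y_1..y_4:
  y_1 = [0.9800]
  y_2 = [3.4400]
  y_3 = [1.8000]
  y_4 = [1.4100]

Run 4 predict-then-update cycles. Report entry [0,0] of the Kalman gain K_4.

K[0,0] = 0.6937

step 1: x^-=[-1.6776, 0.1731]  P^-=[0.8766 0.0709; 0.0709 1.4245]  S=[1.1951]  K=[0.7395; 0.1785]  nu=[2.6403]  x^+=[0.2748, 0.6445]  P^+=[0.2231 -0.0869; -0.0869 1.3864]
step 2: x^-=[0.2563, 0.7998]  P^-=[0.6143 -0.1627; -0.1627 2.1053]  S=[0.8929]  K=[0.6698; 0.0536]  nu=[3.1038]  x^+=[2.3353, 0.9661]  P^+=[0.2137 -0.1947; -0.1947 2.1027]
step 3: x^-=[2.5382, 1.5644]  P^-=[0.6265 -0.3697; -0.3697 3.0213]  S=[0.8727]  K=[0.6755; -0.0774]  nu=[-0.8947]  x^+=[1.9339, 1.6336]  P^+=[0.2283 -0.3241; -0.3241 3.0161]
step 4: x^-=[2.0353, 2.2625]  P^-=[0.6737 -0.6174; -0.6174 4.1938]  S=[0.8822]  K=[0.6937; -0.2245]  nu=[-0.8516]  x^+=[1.4446, 2.4536]  P^+=[0.2492 -0.4800; -0.4800 4.1494]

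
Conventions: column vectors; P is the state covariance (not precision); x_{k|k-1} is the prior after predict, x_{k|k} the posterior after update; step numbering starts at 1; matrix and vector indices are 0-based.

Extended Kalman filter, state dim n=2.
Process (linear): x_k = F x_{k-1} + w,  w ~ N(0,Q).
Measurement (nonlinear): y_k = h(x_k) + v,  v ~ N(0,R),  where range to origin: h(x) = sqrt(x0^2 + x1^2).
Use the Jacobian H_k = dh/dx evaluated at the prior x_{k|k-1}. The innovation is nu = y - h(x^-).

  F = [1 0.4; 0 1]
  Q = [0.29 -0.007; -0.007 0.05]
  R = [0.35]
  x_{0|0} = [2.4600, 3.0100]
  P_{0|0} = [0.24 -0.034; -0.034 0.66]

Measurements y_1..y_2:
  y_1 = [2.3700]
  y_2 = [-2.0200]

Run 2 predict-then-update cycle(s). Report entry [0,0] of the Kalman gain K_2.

K[0,0] = 0.5652

step 1: x^-=[3.6640, 3.0100]  P^-=[0.6084 0.2230; 0.2230 0.7100]  H_jac=[0.7727 0.6348]  S=[1.2181]  K=[0.5021; 0.5115]  nu=[-2.3718]  x^+=[2.4730, 1.7969]  P^+=[0.3013 -0.0898; -0.0898 0.3914]
step 2: x^-=[3.1918, 1.7969]  P^-=[0.5820 0.0597; 0.0597 0.4414]  H_jac=[0.8714 0.4906]  S=[0.9492]  K=[0.5652; 0.2829]  nu=[-5.6828]  x^+=[-0.0199, 0.1891]  P^+=[0.2788 -0.0921; -0.0921 0.3654]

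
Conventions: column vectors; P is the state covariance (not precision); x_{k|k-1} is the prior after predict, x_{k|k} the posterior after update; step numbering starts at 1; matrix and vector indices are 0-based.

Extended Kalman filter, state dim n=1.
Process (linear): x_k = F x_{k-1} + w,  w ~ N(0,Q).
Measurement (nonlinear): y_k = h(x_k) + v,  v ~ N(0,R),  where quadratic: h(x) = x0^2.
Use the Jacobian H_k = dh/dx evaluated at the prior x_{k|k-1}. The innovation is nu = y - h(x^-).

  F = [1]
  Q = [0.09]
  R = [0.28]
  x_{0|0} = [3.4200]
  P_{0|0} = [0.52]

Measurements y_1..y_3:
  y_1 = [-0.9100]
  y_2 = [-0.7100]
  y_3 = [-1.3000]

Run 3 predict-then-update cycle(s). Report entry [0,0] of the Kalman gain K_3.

K[0,0] = 0.3153

step 1: x^-=[3.4200]  P^-=[0.6100]  H_jac=[6.8400]  S=[28.8192]  K=[0.1448]  nu=[-12.6064]  x^+=[1.5949]  P^+=[0.0059]
step 2: x^-=[1.5949]  P^-=[0.0959]  H_jac=[3.1897]  S=[1.2560]  K=[0.2436]  nu=[-3.2536]  x^+=[0.8022]  P^+=[0.0214]
step 3: x^-=[0.8022]  P^-=[0.1114]  H_jac=[1.6045]  S=[0.5667]  K=[0.3153]  nu=[-1.9436]  x^+=[0.1894]  P^+=[0.0550]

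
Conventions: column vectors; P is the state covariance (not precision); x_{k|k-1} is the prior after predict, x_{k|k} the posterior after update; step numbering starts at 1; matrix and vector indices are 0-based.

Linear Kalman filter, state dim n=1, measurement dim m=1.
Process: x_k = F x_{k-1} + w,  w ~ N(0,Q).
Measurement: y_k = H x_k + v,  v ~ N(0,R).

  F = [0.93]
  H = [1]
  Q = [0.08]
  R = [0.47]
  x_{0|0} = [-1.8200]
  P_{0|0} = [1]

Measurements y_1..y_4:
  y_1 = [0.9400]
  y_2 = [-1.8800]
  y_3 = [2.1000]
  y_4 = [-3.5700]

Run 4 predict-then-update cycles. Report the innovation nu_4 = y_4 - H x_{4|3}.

step 1: x^-=[-1.6926]  P^-=[0.9449]  S=[1.4149]  K=[0.6678]  nu=[2.6326]  x^+=[0.0655]  P^+=[0.3139]
step 2: x^-=[0.0609]  P^-=[0.3515]  S=[0.8215]  K=[0.4279]  nu=[-1.9409]  x^+=[-0.7695]  P^+=[0.2011]
step 3: x^-=[-0.7156]  P^-=[0.2539]  S=[0.7239]  K=[0.3508]  nu=[2.8156]  x^+=[0.2720]  P^+=[0.1649]
step 4: x^-=[0.2529]  P^-=[0.2226]  S=[0.6926]  K=[0.3214]  nu=[-3.8229]  x^+=[-0.9757]  P^+=[0.1511]

innov = [-3.8229]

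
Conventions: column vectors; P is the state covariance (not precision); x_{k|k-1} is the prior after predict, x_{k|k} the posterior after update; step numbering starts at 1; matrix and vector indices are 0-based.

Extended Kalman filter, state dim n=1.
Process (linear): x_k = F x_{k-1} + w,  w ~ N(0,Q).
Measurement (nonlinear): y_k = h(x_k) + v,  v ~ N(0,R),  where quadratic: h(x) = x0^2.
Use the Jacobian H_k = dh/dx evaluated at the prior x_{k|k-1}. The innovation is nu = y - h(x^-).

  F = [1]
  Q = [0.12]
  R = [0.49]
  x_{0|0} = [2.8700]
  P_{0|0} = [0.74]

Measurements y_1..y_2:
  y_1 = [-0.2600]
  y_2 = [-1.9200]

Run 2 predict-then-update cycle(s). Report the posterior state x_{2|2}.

x_post = [0.4620]

step 1: x^-=[2.8700]  P^-=[0.8600]  H_jac=[5.7400]  S=[28.8249]  K=[0.1713]  nu=[-8.4969]  x^+=[1.4149]  P^+=[0.0146]
step 2: x^-=[1.4149]  P^-=[0.1346]  H_jac=[2.8297]  S=[1.5680]  K=[0.2430]  nu=[-3.9219]  x^+=[0.4620]  P^+=[0.0421]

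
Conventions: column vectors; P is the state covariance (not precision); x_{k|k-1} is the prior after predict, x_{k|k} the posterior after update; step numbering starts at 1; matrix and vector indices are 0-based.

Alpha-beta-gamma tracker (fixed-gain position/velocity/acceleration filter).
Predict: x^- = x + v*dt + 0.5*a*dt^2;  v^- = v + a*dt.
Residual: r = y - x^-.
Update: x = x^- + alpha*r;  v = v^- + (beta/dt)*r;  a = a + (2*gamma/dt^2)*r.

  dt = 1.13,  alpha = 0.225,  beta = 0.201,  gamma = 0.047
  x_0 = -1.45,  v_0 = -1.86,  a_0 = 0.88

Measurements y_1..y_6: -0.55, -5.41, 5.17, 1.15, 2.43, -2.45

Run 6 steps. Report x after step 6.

x_post = 8.4501

step 1: x_pred=-2.9900  r=2.4400  x^+=-2.4410  v^+=-0.4316  a^+=1.0596
step 2: x_pred=-2.2522  r=-3.1578  x^+=-2.9627  v^+=0.2041  a^+=0.8272
step 3: x_pred=-2.2040  r=7.3740  x^+=-0.5448  v^+=2.4504  a^+=1.3700
step 4: x_pred=3.0988  r=-1.9488  x^+=2.6603  v^+=3.6519  a^+=1.2265
step 5: x_pred=7.5700  r=-5.1400  x^+=6.4135  v^+=4.1236  a^+=0.8481
step 6: x_pred=11.6146  r=-14.0646  x^+=8.4501  v^+=2.5802  a^+=-0.1872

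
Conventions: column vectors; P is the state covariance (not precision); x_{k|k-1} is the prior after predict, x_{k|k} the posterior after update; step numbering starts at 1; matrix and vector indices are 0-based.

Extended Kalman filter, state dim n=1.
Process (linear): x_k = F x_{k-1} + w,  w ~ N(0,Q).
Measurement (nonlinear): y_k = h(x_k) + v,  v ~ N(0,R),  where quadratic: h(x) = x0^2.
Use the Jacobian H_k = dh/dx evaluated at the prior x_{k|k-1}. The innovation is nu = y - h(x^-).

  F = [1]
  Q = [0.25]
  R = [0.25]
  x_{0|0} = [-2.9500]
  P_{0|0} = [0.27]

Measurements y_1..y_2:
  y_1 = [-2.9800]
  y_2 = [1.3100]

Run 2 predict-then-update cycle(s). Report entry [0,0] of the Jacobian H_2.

step 1: x^-=[-2.9500]  P^-=[0.5200]  H_jac=[-5.9000]  S=[18.3512]  K=[-0.1672]  nu=[-11.6825]  x^+=[-0.9969]  P^+=[0.0071]
step 2: x^-=[-0.9969]  P^-=[0.2571]  H_jac=[-1.9938]  S=[1.2719]  K=[-0.4030]  nu=[0.3162]  x^+=[-1.1243]  P^+=[0.0505]

H_jac[0,0] = -1.9938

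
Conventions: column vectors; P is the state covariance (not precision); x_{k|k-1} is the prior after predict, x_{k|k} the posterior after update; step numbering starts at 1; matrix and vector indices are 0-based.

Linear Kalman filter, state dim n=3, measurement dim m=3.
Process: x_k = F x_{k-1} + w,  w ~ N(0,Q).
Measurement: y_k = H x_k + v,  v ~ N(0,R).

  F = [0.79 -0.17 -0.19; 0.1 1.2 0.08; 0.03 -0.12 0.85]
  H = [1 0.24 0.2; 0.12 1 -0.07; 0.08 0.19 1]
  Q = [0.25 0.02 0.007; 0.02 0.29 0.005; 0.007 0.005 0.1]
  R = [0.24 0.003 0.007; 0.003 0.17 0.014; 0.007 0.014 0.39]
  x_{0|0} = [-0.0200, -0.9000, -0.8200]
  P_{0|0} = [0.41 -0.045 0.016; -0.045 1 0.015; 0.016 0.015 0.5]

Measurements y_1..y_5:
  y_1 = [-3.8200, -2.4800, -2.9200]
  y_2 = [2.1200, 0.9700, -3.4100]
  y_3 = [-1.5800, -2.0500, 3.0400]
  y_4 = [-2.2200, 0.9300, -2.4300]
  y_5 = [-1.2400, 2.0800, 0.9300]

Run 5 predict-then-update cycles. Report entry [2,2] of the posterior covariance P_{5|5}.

P_post[2,2] = 0.1295

step 1: x^-=[0.2930, -1.1476, -0.5896]  P^-=[0.5611 -0.2040 -0.0303; -0.2040 1.7296 -0.0883; -0.0303 -0.0883 0.4741]  S=[0.8011 0.2541 0.1276; 0.2541 1.8739 0.2033; 0.1276 0.2033 0.8855]  K=[0.6958 -0.1562 -0.0917; -0.0571 0.9154 0.0511; 0.0080 -0.1266 0.5416]  nu=[-3.7197, -1.4088, -2.1358]  x^+=[-1.8793, -2.3341, -1.5978]  P^+=[0.1857 -0.0507 -0.0383; -0.0507 0.1626 0.0055; -0.0383 0.0055 0.2115]
step 2: x^-=[-0.7843, -3.1167, -1.1344]  P^-=[0.4037 -0.0520 -0.0405; -0.0520 0.5157 -0.0025; -0.0405 -0.0025 0.2526]  S=[0.6421 0.1196 0.0606; 0.1196 0.6813 0.0857; 0.0606 0.0857 0.6548]  K=[0.6223 -0.1012 -0.0720; -0.0325 0.7481 0.0445; -0.0065 -0.0849 0.3919]  nu=[3.8792, 4.1014, -1.6207]  x^+=[1.3314, -0.2467, -2.1431]  P^+=[0.1639 -0.0382 -0.0310; -0.0382 0.1327 0.0055; -0.0310 0.0055 0.1530]
step 3: x^-=[1.5009, -0.3343, -1.7521]  P^-=[0.3816 -0.0347 -0.0286; -0.0347 0.4751 -0.0013; -0.0286 -0.0013 0.2102]  S=[0.6291 0.1253 0.0645; 0.1253 0.6439 0.0851; 0.0645 0.0851 0.6137]  K=[0.6082 -0.0901 -0.0591; -0.0241 0.7306 0.0417; 0.0003 -0.0764 0.3490]  nu=[-2.6503, -2.0184, 4.7355]  x^+=[-0.2088, -1.5480, 0.0539]  P^+=[0.1590 -0.0352 -0.0261; -0.0352 0.1293 0.0046; -0.0261 0.0046 0.1362]
step 4: x^-=[0.0879, -1.8741, 0.2253]  P^-=[0.3754 -0.0309 -0.0230; -0.0309 0.4706 -0.0024; -0.0230 -0.0024 0.1984]  S=[0.6262 0.1270 0.0677; 0.1270 0.6403 0.0850; 0.0677 0.0850 0.6023]  K=[0.6040 -0.0882 -0.0535; -0.0219 0.7285 0.0401; 0.0047 -0.0752 0.3357]  nu=[-1.9032, 2.8093, -2.3063]  x^+=[-1.1859, 0.1217, -0.7692]  P^+=[0.1574 -0.0345 -0.0239; -0.0345 0.1288 0.0040; -0.0239 0.0040 0.1311]
step 5: x^-=[-0.8114, -0.0341, -0.7040]  P^-=[0.3734 -0.0299 -0.0208; -0.0299 0.4699 -0.0031; -0.0208 -0.0031 0.1949]  S=[0.6253 0.1274 0.0691; 0.1274 0.6398 0.0848; 0.0691 0.0848 0.5989]  K=[0.6026 -0.0877 -0.0514; -0.0213 0.7282 0.0394; 0.0067 -0.0753 0.3316]  nu=[-0.2796, 2.1622, 1.7054]  x^+=[-1.2572, 1.6134, -0.3031]  P^+=[0.1568 -0.0343 -0.0231; -0.0343 0.1286 0.0037; -0.0231 0.0037 0.1295]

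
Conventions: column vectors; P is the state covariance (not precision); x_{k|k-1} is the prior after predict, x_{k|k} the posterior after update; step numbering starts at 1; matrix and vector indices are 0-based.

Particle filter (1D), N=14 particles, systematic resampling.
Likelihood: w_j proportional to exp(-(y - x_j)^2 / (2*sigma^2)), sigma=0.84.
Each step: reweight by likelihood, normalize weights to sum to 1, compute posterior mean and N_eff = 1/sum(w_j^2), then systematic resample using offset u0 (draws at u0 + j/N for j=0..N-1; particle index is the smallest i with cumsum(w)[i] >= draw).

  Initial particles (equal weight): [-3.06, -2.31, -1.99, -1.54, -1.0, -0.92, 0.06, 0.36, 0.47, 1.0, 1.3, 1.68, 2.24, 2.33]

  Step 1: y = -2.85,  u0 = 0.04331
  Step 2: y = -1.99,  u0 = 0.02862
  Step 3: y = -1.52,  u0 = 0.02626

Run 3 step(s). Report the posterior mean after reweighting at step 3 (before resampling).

post_mean = -2.0298

step 1: w=[0.3419, 0.2869, 0.2089, 0.1046, 0.0312, 0.0252, 0.0009, 0.0002, 0.0001, 0.0000, 0.0000, 0.0000, 0.0000, 0.0000]  mean=-2.3401  Neff=3.9149  idx=[0, 0, 0, 0, 0, 1, 1, 1, 1, 2, 2, 2, 3, 4]
step 2: w=[0.0431, 0.0431, 0.0431, 0.0431, 0.0431, 0.0902, 0.0902, 0.0902, 0.0902, 0.0970, 0.0970, 0.0970, 0.0841, 0.0484]  mean=-2.2503  Neff=12.5776  idx=[0, 2, 3, 5, 6, 6, 7, 8, 9, 9, 10, 11, 12, 13]
step 3: w=[0.0207, 0.0207, 0.0207, 0.0713, 0.0713, 0.0713, 0.0713, 0.0713, 0.0948, 0.0948, 0.0948, 0.0948, 0.1109, 0.0916]  mean=-2.0298  Neff=12.0030  idx=[1, 3, 4, 5, 6, 7, 8, 9, 9, 10, 11, 12, 12, 13]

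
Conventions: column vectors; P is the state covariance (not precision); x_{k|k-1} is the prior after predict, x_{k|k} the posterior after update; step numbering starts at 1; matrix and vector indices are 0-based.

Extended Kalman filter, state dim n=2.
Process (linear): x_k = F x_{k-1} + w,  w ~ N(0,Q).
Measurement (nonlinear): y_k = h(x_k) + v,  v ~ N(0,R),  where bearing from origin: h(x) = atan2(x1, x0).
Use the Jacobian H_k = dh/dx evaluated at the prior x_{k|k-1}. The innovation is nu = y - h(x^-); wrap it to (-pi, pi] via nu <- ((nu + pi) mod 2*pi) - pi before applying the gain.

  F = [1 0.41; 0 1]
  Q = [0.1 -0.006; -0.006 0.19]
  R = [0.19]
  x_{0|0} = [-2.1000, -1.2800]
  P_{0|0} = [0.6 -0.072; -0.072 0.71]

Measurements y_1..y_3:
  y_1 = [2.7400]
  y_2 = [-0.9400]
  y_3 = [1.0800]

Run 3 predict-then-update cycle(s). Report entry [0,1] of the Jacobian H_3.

H_jac[0,1] = -0.1654

step 1: x^-=[-2.6248, -1.2800]  P^-=[0.7603 0.2131; 0.2131 0.9000]  H_jac=[0.1501 -0.3078]  S=[0.2727]  K=[0.1780; -0.8985]  nu=[-0.8553]  x^+=[-2.7770, -0.5115]  P^+=[0.7517 0.2567; 0.2567 0.6798]
step 2: x^-=[-2.9867, -0.5115]  P^-=[1.1765 0.5294; 0.5294 0.8698]  H_jac=[0.0557 -0.3253]  S=[0.2665]  K=[-0.4003; -0.9510]  nu=[2.0320]  x^+=[-3.8001, -2.4440]  P^+=[1.1337 0.4280; 0.4280 0.6288]
step 3: x^-=[-4.8022, -2.4440]  P^-=[1.6904 0.6798; 0.6798 0.8188]  H_jac=[0.0842 -0.1654]  S=[0.2054]  K=[0.1453; -0.3807]  nu=[-2.5324]  x^+=[-5.1701, -1.4800]  P^+=[1.6861 0.6912; 0.6912 0.7890]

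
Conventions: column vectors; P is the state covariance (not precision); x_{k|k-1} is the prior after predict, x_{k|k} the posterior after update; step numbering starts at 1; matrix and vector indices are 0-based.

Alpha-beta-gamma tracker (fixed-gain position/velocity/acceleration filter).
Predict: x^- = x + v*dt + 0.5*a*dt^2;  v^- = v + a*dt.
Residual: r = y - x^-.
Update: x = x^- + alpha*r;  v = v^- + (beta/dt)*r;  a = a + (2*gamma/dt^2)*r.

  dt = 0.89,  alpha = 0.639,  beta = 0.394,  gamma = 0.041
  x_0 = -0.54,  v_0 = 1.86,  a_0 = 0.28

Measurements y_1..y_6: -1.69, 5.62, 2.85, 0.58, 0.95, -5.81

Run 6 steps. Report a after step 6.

a_post = -1.1587

step 1: x_pred=1.2263  r=-2.9163  x^+=-0.6372  v^+=0.8182  a^+=-0.0219
step 2: x_pred=0.0823  r=5.5377  x^+=3.6209  v^+=3.2502  a^+=0.5514
step 3: x_pred=6.7319  r=-3.8819  x^+=4.2514  v^+=2.0224  a^+=0.1495
step 4: x_pred=6.1105  r=-5.5305  x^+=2.5765  v^+=-0.2929  a^+=-0.4230
step 5: x_pred=2.1483  r=-1.1983  x^+=1.3826  v^+=-1.1999  a^+=-0.5471
step 6: x_pred=0.0980  r=-5.9080  x^+=-3.6772  v^+=-4.3022  a^+=-1.1587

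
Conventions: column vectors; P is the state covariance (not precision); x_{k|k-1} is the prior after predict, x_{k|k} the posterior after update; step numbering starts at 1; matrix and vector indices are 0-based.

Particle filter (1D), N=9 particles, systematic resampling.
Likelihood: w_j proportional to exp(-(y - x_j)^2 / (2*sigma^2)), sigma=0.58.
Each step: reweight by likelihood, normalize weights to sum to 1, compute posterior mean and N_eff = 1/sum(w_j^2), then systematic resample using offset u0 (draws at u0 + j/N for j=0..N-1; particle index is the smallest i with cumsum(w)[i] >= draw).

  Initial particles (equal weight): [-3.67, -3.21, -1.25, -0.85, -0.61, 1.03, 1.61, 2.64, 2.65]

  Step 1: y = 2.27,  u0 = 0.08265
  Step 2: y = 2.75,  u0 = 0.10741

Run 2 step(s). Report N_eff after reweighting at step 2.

step 1: w=[0.0000, 0.0000, 0.0000, 0.0000, 0.0000, 0.0453, 0.2328, 0.3630, 0.3589]  mean=2.3309  Neff=3.1562  idx=[6, 6, 7, 7, 7, 7, 8, 8, 8]
step 2: w=[0.0202, 0.0202, 0.1369, 0.1369, 0.1369, 0.1369, 0.1373, 0.1373, 0.1373]  mean=2.6025  Neff=7.5549  idx=[2, 3, 4, 4, 5, 6, 7, 8, 8]

N_eff = 7.5549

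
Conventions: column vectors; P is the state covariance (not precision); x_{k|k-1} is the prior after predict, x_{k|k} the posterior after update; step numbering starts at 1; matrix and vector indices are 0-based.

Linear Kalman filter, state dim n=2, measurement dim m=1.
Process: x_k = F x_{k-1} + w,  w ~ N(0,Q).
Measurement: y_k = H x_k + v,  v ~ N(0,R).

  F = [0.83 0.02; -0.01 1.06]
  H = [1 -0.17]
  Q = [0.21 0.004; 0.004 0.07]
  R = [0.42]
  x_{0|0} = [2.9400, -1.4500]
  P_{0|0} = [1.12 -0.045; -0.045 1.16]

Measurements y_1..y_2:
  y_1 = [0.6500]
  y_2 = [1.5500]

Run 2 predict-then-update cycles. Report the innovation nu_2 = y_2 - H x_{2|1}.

innov = [0.4972]

step 1: x^-=[2.4112, -1.5664]  P^-=[0.9805 -0.0203; -0.0203 1.3744]  S=[1.4472]  K=[0.6799; -0.1755]  nu=[-2.0275]  x^+=[1.0326, -1.2106]  P^+=[0.3115 0.1524; 0.1524 1.3299]
step 2: x^-=[0.8329, -1.2936]  P^-=[0.4302 0.1636; 0.1636 1.5611]  S=[0.8396]  K=[0.4792; -0.1212]  nu=[0.4972]  x^+=[1.0711, -1.3538]  P^+=[0.2374 0.2124; 0.2124 1.5487]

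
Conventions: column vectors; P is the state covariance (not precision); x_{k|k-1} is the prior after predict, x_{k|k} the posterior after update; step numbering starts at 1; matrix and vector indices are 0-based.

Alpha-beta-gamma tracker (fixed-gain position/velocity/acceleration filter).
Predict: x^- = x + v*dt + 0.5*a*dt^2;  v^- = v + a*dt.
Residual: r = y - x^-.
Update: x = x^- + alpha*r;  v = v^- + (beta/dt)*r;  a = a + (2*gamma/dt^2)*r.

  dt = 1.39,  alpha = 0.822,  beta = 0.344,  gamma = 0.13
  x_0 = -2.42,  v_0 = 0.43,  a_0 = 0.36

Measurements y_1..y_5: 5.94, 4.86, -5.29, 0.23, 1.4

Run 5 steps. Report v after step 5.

v_post = -1.3312

step 1: x_pred=-1.4745  r=7.4145  x^+=4.6202  v^+=2.7654  a^+=1.3578
step 2: x_pred=9.7757  r=-4.9157  x^+=5.7350  v^+=3.4361  a^+=0.6963
step 3: x_pred=11.1838  r=-16.4738  x^+=-2.3577  v^+=0.3269  a^+=-1.5206
step 4: x_pred=-3.3722  r=3.6022  x^+=-0.4112  v^+=-0.8952  a^+=-1.0359
step 5: x_pred=-2.6562  r=4.0562  x^+=0.6780  v^+=-1.3312  a^+=-0.4900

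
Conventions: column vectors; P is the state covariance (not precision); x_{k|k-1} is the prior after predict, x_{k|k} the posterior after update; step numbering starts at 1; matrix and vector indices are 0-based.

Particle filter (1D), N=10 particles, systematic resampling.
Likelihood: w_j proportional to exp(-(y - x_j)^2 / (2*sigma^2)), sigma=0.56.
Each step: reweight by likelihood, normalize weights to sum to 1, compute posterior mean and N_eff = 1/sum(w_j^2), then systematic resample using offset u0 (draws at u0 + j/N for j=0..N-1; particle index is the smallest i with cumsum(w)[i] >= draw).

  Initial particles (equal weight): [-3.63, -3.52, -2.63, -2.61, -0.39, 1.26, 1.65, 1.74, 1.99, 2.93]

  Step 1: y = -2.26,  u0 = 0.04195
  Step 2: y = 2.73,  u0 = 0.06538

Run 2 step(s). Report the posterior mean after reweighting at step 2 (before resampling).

step 1: w=[0.0285, 0.0452, 0.4568, 0.4674, 0.0022, 0.0000, 0.0000, 0.0000, 0.0000, 0.0000]  mean=-2.6846  Neff=2.3259  idx=[1, 2, 2, 2, 2, 3, 3, 3, 3, 3]
step 2: w=[0.0000, 0.0906, 0.0906, 0.0906, 0.0906, 0.1275, 0.1275, 0.1275, 0.1275, 0.1275]  mean=-2.6173  Neff=8.7620  idx=[1, 2, 3, 5, 5, 6, 7, 8, 8, 9]

post_mean = -2.6173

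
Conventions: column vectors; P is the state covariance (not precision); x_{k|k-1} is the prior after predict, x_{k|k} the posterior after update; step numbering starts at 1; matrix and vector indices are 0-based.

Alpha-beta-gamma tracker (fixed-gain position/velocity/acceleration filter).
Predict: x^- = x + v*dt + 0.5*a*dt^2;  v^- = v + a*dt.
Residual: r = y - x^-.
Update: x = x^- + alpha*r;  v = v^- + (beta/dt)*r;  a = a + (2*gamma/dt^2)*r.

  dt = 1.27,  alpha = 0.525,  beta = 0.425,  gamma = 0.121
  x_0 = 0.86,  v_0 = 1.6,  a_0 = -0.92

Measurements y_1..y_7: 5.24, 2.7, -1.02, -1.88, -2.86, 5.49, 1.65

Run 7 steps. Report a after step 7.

step 1: x_pred=2.1501  r=3.0899  x^+=3.7723  v^+=1.4656  a^+=-0.4564
step 2: x_pred=5.2656  r=-2.5656  x^+=3.9187  v^+=0.0275  a^+=-0.8413
step 3: x_pred=3.2750  r=-4.2950  x^+=1.0201  v^+=-2.4783  a^+=-1.4858
step 4: x_pred=-3.3255  r=1.4455  x^+=-2.5666  v^+=-3.8815  a^+=-1.2689
step 5: x_pred=-8.5194  r=5.6594  x^+=-5.5482  v^+=-3.5991  a^+=-0.4197
step 6: x_pred=-10.4575  r=15.9475  x^+=-2.0851  v^+=1.2047  a^+=1.9730
step 7: x_pred=1.0360  r=0.6140  x^+=1.3583  v^+=3.9159  a^+=2.0652

a_post = 2.0652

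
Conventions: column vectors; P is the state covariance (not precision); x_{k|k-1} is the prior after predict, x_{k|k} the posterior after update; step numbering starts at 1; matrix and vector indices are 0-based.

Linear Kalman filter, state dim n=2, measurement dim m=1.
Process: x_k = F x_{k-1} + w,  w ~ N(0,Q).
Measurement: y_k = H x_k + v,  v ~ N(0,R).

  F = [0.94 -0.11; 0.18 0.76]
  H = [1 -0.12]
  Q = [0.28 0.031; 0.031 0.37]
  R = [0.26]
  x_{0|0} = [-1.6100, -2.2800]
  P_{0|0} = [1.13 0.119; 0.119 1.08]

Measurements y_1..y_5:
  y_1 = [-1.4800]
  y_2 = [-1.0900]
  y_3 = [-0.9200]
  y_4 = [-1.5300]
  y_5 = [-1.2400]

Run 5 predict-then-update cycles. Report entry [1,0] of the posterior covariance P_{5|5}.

step 1: x^-=[-1.2626, -2.0226]  P^-=[1.2669 0.2146; 0.2146 1.0630]  S=[1.4907]  K=[0.8326; 0.0584]  nu=[-0.4601]  x^+=[-1.6457, -2.0495]  P^+=[0.2335 0.1421; 0.1421 1.0579]
step 2: x^-=[-1.3215, -1.8538]  P^-=[0.4698 0.0808; 0.0808 1.0275]  S=[0.7252]  K=[0.6344; -0.0586]  nu=[0.0090]  x^+=[-1.3158, -1.8543]  P^+=[0.1779 0.1078; 0.1078 1.0250]
step 3: x^-=[-1.0328, -1.6461]  P^-=[0.4273 0.0503; 0.0503 0.9973]  S=[0.6896]  K=[0.6109; -0.1007]  nu=[-0.0847]  x^+=[-1.0846, -1.6376]  P^+=[0.1700 0.0927; 0.0927 0.9903]
step 4: x^-=[-0.8394, -1.4398]  P^-=[0.4230 0.0413; 0.0413 0.9729]  S=[0.6871]  K=[0.6084; -0.1098]  nu=[-0.8634]  x^+=[-1.3647, -1.3450]  P^+=[0.1687 0.0872; 0.0872 0.9646]
step 5: x^-=[-1.1348, -1.2679]  P^-=[0.4227 0.0395; 0.0395 0.9565]  S=[0.6870]  K=[0.6084; -0.1096]  nu=[-0.2573]  x^+=[-1.2914, -1.2397]  P^+=[0.1684 0.0853; 0.0853 0.9482]

P_post[1,0] = 0.0853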